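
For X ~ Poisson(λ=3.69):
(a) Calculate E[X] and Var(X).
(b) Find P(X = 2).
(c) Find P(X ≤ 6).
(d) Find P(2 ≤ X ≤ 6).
(a) E[X] = 3.6900, Var(X) = 3.6900
(b) P(X = 2) = 0.170011
(c) P(X ≤ 6) = 0.919069
(d) P(2 ≤ X ≤ 6) = 0.801950

We have X ~ Poisson(λ=3.69).

(a) Moments:
E[X] = 3.6900
Var(X) = 3.6900
σ = √Var(X) = 1.9209

(b) Point probability using PMF:
P(X = 2) = 0.170011

(c) Cumulative probability using CDF:
P(X ≤ 6) = F(6) = 0.919069

(d) Range probability:
P(2 ≤ X ≤ 6) = P(X ≤ 6) - P(X ≤ 1)
                   = F(6) - F(1)
                   = 0.919069 - 0.117119
                   = 0.801950

This means approximately 80.2% of outcomes fall in the interval [2, 6].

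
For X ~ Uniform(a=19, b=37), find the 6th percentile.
20.0800

We have X ~ Uniform(a=19, b=37).

We want to find x such that P(X ≤ x) = 0.06.

This is the 6th percentile, which means 6% of values fall below this point.

Using the inverse CDF (quantile function):
x = F⁻¹(0.06) = 20.0800

Verification: P(X ≤ 20.0800) = 0.06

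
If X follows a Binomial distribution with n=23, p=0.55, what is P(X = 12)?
0.158742

We have X ~ Binomial(n=23, p=0.55).

For a Binomial distribution, the PMF gives us the probability of each outcome.

Using the PMF formula:
P(X = 12) = 0.158742

Rounded to 4 decimal places: 0.1587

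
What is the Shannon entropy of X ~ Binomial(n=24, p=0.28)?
2.2033 nats

We have X ~ Binomial(n=24, p=0.28).

The Shannon entropy measures the uncertainty or information content of the distribution.

For a Binomial distribution with n=24, p=0.28:
H(X) = 2.2033 nats

(In bits, this would be 3.1787 bits.)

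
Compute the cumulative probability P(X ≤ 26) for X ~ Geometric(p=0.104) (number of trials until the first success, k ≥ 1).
0.942455

We have X ~ Geometric(p=0.104) (number of trials until the first success, k ≥ 1).

The CDF gives us P(X ≤ k).

Using the CDF:
P(X ≤ 26) = 0.942455

This means there's approximately a 94.2% chance that X is at most 26.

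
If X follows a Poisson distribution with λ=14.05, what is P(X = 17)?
0.072043

We have X ~ Poisson(λ=14.05).

For a Poisson distribution, the PMF gives us the probability of each outcome.

Using the PMF formula:
P(X = 17) = 0.072043

Rounded to 4 decimal places: 0.0720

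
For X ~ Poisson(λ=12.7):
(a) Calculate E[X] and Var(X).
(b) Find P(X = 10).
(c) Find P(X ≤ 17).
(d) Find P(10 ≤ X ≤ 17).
(a) E[X] = 12.7000, Var(X) = 12.7000
(b) P(X = 10) = 0.091777
(c) P(X ≤ 17) = 0.906195
(d) P(10 ≤ X ≤ 17) = 0.719641

We have X ~ Poisson(λ=12.7).

(a) Moments:
E[X] = 12.7000
Var(X) = 12.7000
σ = √Var(X) = 3.5637

(b) Point probability using PMF:
P(X = 10) = 0.091777

(c) Cumulative probability using CDF:
P(X ≤ 17) = F(17) = 0.906195

(d) Range probability:
P(10 ≤ X ≤ 17) = P(X ≤ 17) - P(X ≤ 9)
                   = F(17) - F(9)
                   = 0.906195 - 0.186554
                   = 0.719641

This means approximately 72.0% of outcomes fall in the interval [10, 17].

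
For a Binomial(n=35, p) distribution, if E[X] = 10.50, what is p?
p = 0.3

For a Binomial(n, p) distribution:
E[X] = n × p

Given n = 35 and E[X] = 10.50:
10.50 = 35 × p
p = 10.50 / 35 = 0.3

Verification: Binomial(35, 0.3) has E[X] = 10.50 ✓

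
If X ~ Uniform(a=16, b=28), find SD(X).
3.4641

We have X ~ Uniform(a=16, b=28).

For a Uniform distribution with a=16, b=28:
σ = √Var(X) = 3.4641

The standard deviation is the square root of the variance.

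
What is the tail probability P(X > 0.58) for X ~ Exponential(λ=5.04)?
0.053761

We have X ~ Exponential(λ=5.04).

P(X > 0.58) = 1 - P(X ≤ 0.58)
                = 1 - F(0.58)
                = 1 - 0.946239
                = 0.053761

So there's approximately a 5.4% chance that X exceeds 0.58.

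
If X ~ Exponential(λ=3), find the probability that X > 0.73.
0.111917

We have X ~ Exponential(λ=3).

P(X > 0.73) = 1 - P(X ≤ 0.73)
                = 1 - F(0.73)
                = 1 - 0.888083
                = 0.111917

So there's approximately a 11.2% chance that X exceeds 0.73.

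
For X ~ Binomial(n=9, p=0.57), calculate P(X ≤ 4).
0.332158

We have X ~ Binomial(n=9, p=0.57).

The CDF gives us P(X ≤ k).

Using the CDF:
P(X ≤ 4) = 0.332158

This means there's approximately a 33.2% chance that X is at most 4.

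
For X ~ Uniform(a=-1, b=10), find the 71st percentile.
6.8100

We have X ~ Uniform(a=-1, b=10).

We want to find x such that P(X ≤ x) = 0.71.

This is the 71st percentile, which means 71% of values fall below this point.

Using the inverse CDF (quantile function):
x = F⁻¹(0.71) = 6.8100

Verification: P(X ≤ 6.8100) = 0.71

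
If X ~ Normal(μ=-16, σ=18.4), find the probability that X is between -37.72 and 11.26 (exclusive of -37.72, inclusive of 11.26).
0.811853

We have X ~ Normal(μ=-16, σ=18.4).

To find P(-37.72 < X ≤ 11.26), we use:
P(-37.72 < X ≤ 11.26) = P(X ≤ 11.26) - P(X ≤ -37.72)
                 = F(11.26) - F(-37.72)
                 = 0.930766 - 0.118914
                 = 0.811853

So there's approximately a 81.2% chance that X falls in this range.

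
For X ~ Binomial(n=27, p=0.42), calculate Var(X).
6.5772

We have X ~ Binomial(n=27, p=0.42).

For a Binomial distribution with n=27, p=0.42:
Var(X) = 6.5772

The variance measures the spread of the distribution around the mean.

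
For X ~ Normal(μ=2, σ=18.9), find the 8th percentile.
-24.5559

We have X ~ Normal(μ=2, σ=18.9).

We want to find x such that P(X ≤ x) = 0.08.

This is the 8th percentile, which means 8% of values fall below this point.

Using the inverse CDF (quantile function):
x = F⁻¹(0.08) = -24.5559

Verification: P(X ≤ -24.5559) = 0.08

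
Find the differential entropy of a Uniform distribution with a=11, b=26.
2.7081 nats

We have X ~ Uniform(a=11, b=26).

The differential entropy measures the uncertainty or information content of the distribution.

For a Uniform distribution with a=11, b=26:
h(X) = 2.7081 nats

(In bits, this would be 3.9069 bits.)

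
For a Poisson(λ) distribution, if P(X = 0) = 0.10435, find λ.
λ = 2.2600

For a Poisson(λ) distribution, the PMF at 0 is:
P(X = 0) = λ^0 e^(-λ) / 0! = e^(-λ)

Given P(X = 0) = 0.10435:
e^(-λ) = 0.10435
-λ = ln(0.10435)
λ = -ln(0.10435) = 2.2600

Verification: e^(-2.2600) = 0.10435 ✓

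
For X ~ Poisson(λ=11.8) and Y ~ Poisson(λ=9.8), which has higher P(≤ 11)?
Y has higher probability (P(Y ≤ 11) = 0.7193 > P(X ≤ 11) = 0.4847)

Compute P(≤ 11) for each distribution:

X ~ Poisson(λ=11.8):
P(X ≤ 11) = 0.4847

Y ~ Poisson(λ=9.8):
P(Y ≤ 11) = 0.7193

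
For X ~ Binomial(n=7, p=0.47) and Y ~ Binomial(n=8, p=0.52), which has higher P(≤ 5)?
X has higher probability (P(X ≤ 5) = 0.9549 > P(Y ≤ 5) = 0.8276)

Compute P(≤ 5) for each distribution:

X ~ Binomial(n=7, p=0.47):
P(X ≤ 5) = 0.9549

Y ~ Binomial(n=8, p=0.52):
P(Y ≤ 5) = 0.8276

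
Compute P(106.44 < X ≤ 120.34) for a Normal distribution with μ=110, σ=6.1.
0.675228

We have X ~ Normal(μ=110, σ=6.1).

To find P(106.44 < X ≤ 120.34), we use:
P(106.44 < X ≤ 120.34) = P(X ≤ 120.34) - P(X ≤ 106.44)
                 = F(120.34) - F(106.44)
                 = 0.954970 - 0.279743
                 = 0.675228

So there's approximately a 67.5% chance that X falls in this range.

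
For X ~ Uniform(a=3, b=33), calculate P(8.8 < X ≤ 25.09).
0.543000

We have X ~ Uniform(a=3, b=33).

To find P(8.8 < X ≤ 25.09), we use:
P(8.8 < X ≤ 25.09) = P(X ≤ 25.09) - P(X ≤ 8.8)
                 = F(25.09) - F(8.8)
                 = 0.736333 - 0.193333
                 = 0.543000

So there's approximately a 54.3% chance that X falls in this range.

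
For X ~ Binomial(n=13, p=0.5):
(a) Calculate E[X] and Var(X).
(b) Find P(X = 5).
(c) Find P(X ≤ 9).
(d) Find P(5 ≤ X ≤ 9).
(a) E[X] = 6.5000, Var(X) = 3.2500
(b) P(X = 5) = 0.157104
(c) P(X ≤ 9) = 0.953857
(d) P(5 ≤ X ≤ 9) = 0.820435

We have X ~ Binomial(n=13, p=0.5).

(a) Moments:
E[X] = 6.5000
Var(X) = 3.2500
σ = √Var(X) = 1.8028

(b) Point probability using PMF:
P(X = 5) = 0.157104

(c) Cumulative probability using CDF:
P(X ≤ 9) = F(9) = 0.953857

(d) Range probability:
P(5 ≤ X ≤ 9) = P(X ≤ 9) - P(X ≤ 4)
                   = F(9) - F(4)
                   = 0.953857 - 0.133423
                   = 0.820435

This means approximately 82.0% of outcomes fall in the interval [5, 9].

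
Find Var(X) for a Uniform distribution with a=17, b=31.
16.3333

We have X ~ Uniform(a=17, b=31).

For a Uniform distribution with a=17, b=31:
Var(X) = 16.3333

The variance measures the spread of the distribution around the mean.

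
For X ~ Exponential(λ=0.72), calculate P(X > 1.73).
0.287768

We have X ~ Exponential(λ=0.72).

P(X > 1.73) = 1 - P(X ≤ 1.73)
                = 1 - F(1.73)
                = 1 - 0.712232
                = 0.287768

So there's approximately a 28.8% chance that X exceeds 1.73.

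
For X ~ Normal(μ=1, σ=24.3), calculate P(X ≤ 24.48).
0.833042

We have X ~ Normal(μ=1, σ=24.3).

The CDF gives us P(X ≤ k).

Using the CDF:
P(X ≤ 24.48) = 0.833042

This means there's approximately a 83.3% chance that X is at most 24.48.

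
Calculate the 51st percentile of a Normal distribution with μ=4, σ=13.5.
4.3384

We have X ~ Normal(μ=4, σ=13.5).

We want to find x such that P(X ≤ x) = 0.51.

This is the 51st percentile, which means 51% of values fall below this point.

Using the inverse CDF (quantile function):
x = F⁻¹(0.51) = 4.3384

Verification: P(X ≤ 4.3384) = 0.51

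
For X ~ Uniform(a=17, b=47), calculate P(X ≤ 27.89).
0.363000

We have X ~ Uniform(a=17, b=47).

The CDF gives us P(X ≤ k).

Using the CDF:
P(X ≤ 27.89) = 0.363000

This means there's approximately a 36.3% chance that X is at most 27.89.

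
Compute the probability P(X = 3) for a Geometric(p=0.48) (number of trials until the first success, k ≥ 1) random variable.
0.129792

We have X ~ Geometric(p=0.48) (number of trials until the first success, k ≥ 1).

For a Geometric distribution, the PMF gives us the probability of each outcome.

Using the PMF formula:
P(X = 3) = 0.129792

Rounded to 4 decimal places: 0.1298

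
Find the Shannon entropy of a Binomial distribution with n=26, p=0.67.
2.2914 nats

We have X ~ Binomial(n=26, p=0.67).

The Shannon entropy measures the uncertainty or information content of the distribution.

For a Binomial distribution with n=26, p=0.67:
H(X) = 2.2914 nats

(In bits, this would be 3.3058 bits.)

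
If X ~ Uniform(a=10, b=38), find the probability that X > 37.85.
0.005357

We have X ~ Uniform(a=10, b=38).

P(X > 37.85) = 1 - P(X ≤ 37.85)
                = 1 - F(37.85)
                = 1 - 0.994643
                = 0.005357

So there's approximately a 0.5% chance that X exceeds 37.85.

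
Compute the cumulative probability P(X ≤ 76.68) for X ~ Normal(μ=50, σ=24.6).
0.860940

We have X ~ Normal(μ=50, σ=24.6).

The CDF gives us P(X ≤ k).

Using the CDF:
P(X ≤ 76.68) = 0.860940

This means there's approximately a 86.1% chance that X is at most 76.68.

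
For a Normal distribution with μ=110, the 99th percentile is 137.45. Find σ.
σ = 11.7996

For X ~ Normal(μ, σ), the p-th percentile satisfies x = μ + z_p × σ,
where z_p = Φ⁻¹(p) is the standard normal quantile.

Step 1: z_{0.99} = Φ⁻¹(0.99) = 2.3263

Step 2: Solve for σ:
137.45 = 110 + 2.3263 × σ
σ = (137.45 - 110) / 2.3263
σ = 27.45 / 2.3263
σ = 11.7996

Verification: μ + z × σ = 110 + 2.3263 × 11.7996 = 137.45 ✓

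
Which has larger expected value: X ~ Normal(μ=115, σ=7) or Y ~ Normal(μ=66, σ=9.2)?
X has larger mean (115.0000 > 66.0000)

Compute the expected value for each distribution:

X ~ Normal(μ=115, σ=7):
E[X] = 115.0000

Y ~ Normal(μ=66, σ=9.2):
E[Y] = 66.0000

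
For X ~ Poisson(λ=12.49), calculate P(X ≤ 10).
0.298032

We have X ~ Poisson(λ=12.49).

The CDF gives us P(X ≤ k).

Using the CDF:
P(X ≤ 10) = 0.298032

This means there's approximately a 29.8% chance that X is at most 10.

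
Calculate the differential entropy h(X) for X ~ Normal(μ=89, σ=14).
4.0580 nats

We have X ~ Normal(μ=89, σ=14).

The differential entropy measures the uncertainty or information content of the distribution.

For a Normal distribution with μ=89, σ=14:
h(X) = 4.0580 nats

(In bits, this would be 5.8545 bits.)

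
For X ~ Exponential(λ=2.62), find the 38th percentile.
0.1825

We have X ~ Exponential(λ=2.62).

We want to find x such that P(X ≤ x) = 0.38.

This is the 38th percentile, which means 38% of values fall below this point.

Using the inverse CDF (quantile function):
x = F⁻¹(0.38) = 0.1825

Verification: P(X ≤ 0.1825) = 0.38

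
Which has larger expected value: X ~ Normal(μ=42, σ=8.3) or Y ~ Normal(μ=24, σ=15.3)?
X has larger mean (42.0000 > 24.0000)

Compute the expected value for each distribution:

X ~ Normal(μ=42, σ=8.3):
E[X] = 42.0000

Y ~ Normal(μ=24, σ=15.3):
E[Y] = 24.0000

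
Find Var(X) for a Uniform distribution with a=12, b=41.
70.0833

We have X ~ Uniform(a=12, b=41).

For a Uniform distribution with a=12, b=41:
Var(X) = 70.0833

The variance measures the spread of the distribution around the mean.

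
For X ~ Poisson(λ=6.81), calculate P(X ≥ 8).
0.373000

We have X ~ Poisson(λ=6.81).

For discrete distributions, P(X ≥ 8) = 1 - P(X ≤ 7).

P(X ≤ 7) = 0.627000
P(X ≥ 8) = 1 - 0.627000 = 0.373000

So there's approximately a 37.3% chance that X is at least 8.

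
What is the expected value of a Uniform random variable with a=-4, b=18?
7.0000

We have X ~ Uniform(a=-4, b=18).

For a Uniform distribution with a=-4, b=18:
E[X] = 7.0000

This is the expected (average) value of X.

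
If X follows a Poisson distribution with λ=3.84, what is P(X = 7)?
0.052505

We have X ~ Poisson(λ=3.84).

For a Poisson distribution, the PMF gives us the probability of each outcome.

Using the PMF formula:
P(X = 7) = 0.052505

Rounded to 4 decimal places: 0.0525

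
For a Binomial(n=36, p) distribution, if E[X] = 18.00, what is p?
p = 0.5

For a Binomial(n, p) distribution:
E[X] = n × p

Given n = 36 and E[X] = 18.00:
18.00 = 36 × p
p = 18.00 / 36 = 0.5

Verification: Binomial(36, 0.5) has E[X] = 18.00 ✓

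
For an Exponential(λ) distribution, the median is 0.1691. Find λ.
λ = 4.0990

For X ~ Exponential(λ), the CDF is F(x) = 1 - e^(-λx).
The median m satisfies F(m) = 0.5:
1 - e^(-λm) = 0.5
e^(-λm) = 0.5
λm = ln(2)
m = ln(2) / λ

Given m = 0.1691:
λ = ln(2) / 0.1691 = 0.693147 / 0.1691 = 4.0990

Verification: ln(2) / 4.0990 = 0.1691 ✓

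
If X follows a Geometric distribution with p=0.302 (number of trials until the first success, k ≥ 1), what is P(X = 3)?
0.147136

We have X ~ Geometric(p=0.302) (number of trials until the first success, k ≥ 1).

For a Geometric distribution, the PMF gives us the probability of each outcome.

Using the PMF formula:
P(X = 3) = 0.147136

Rounded to 4 decimal places: 0.1471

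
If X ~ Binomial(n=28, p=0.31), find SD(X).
2.4473

We have X ~ Binomial(n=28, p=0.31).

For a Binomial distribution with n=28, p=0.31:
σ = √Var(X) = 2.4473

The standard deviation is the square root of the variance.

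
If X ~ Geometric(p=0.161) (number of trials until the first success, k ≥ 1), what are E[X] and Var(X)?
E[X] = 6.2112, Var(X) = 32.3676

We have X ~ Geometric(p=0.161) (number of trials until the first success, k ≥ 1).

For a Geometric distribution with p=0.161 (number of trials until the first success, k ≥ 1):

Expected value:
E[X] = 6.2112

Variance:
Var(X) = 32.3676

Standard deviation:
σ = √Var(X) = 5.6893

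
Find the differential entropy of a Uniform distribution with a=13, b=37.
3.1781 nats

We have X ~ Uniform(a=13, b=37).

The differential entropy measures the uncertainty or information content of the distribution.

For a Uniform distribution with a=13, b=37:
h(X) = 3.1781 nats

(In bits, this would be 4.5850 bits.)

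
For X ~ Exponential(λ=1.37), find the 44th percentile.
0.4232

We have X ~ Exponential(λ=1.37).

We want to find x such that P(X ≤ x) = 0.44.

This is the 44th percentile, which means 44% of values fall below this point.

Using the inverse CDF (quantile function):
x = F⁻¹(0.44) = 0.4232

Verification: P(X ≤ 0.4232) = 0.44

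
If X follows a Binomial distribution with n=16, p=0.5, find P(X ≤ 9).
0.772751

We have X ~ Binomial(n=16, p=0.5).

The CDF gives us P(X ≤ k).

Using the CDF:
P(X ≤ 9) = 0.772751

This means there's approximately a 77.3% chance that X is at most 9.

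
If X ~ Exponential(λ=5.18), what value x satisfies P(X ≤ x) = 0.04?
0.0079

We have X ~ Exponential(λ=5.18).

We want to find x such that P(X ≤ x) = 0.04.

This is the 4th percentile, which means 4% of values fall below this point.

Using the inverse CDF (quantile function):
x = F⁻¹(0.04) = 0.0079

Verification: P(X ≤ 0.0079) = 0.04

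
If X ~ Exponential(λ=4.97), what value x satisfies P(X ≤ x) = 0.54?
0.1562

We have X ~ Exponential(λ=4.97).

We want to find x such that P(X ≤ x) = 0.54.

This is the 54th percentile, which means 54% of values fall below this point.

Using the inverse CDF (quantile function):
x = F⁻¹(0.54) = 0.1562

Verification: P(X ≤ 0.1562) = 0.54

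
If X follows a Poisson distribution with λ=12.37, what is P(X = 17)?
0.044360

We have X ~ Poisson(λ=12.37).

For a Poisson distribution, the PMF gives us the probability of each outcome.

Using the PMF formula:
P(X = 17) = 0.044360

Rounded to 4 decimal places: 0.0444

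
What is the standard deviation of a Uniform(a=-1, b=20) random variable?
6.0622

We have X ~ Uniform(a=-1, b=20).

For a Uniform distribution with a=-1, b=20:
σ = √Var(X) = 6.0622

The standard deviation is the square root of the variance.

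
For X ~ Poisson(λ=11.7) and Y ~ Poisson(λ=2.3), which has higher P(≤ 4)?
Y has higher probability (P(Y ≤ 4) = 0.9162 > P(X ≤ 4) = 0.0094)

Compute P(≤ 4) for each distribution:

X ~ Poisson(λ=11.7):
P(X ≤ 4) = 0.0094

Y ~ Poisson(λ=2.3):
P(Y ≤ 4) = 0.9162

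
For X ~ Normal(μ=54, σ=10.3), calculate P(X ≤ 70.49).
0.945308

We have X ~ Normal(μ=54, σ=10.3).

The CDF gives us P(X ≤ k).

Using the CDF:
P(X ≤ 70.49) = 0.945308

This means there's approximately a 94.5% chance that X is at most 70.49.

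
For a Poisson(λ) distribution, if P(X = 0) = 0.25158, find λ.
λ = 1.3800

For a Poisson(λ) distribution, the PMF at 0 is:
P(X = 0) = λ^0 e^(-λ) / 0! = e^(-λ)

Given P(X = 0) = 0.25158:
e^(-λ) = 0.25158
-λ = ln(0.25158)
λ = -ln(0.25158) = 1.3800

Verification: e^(-1.3800) = 0.25158 ✓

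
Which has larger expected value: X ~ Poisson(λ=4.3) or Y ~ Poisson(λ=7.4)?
Y has larger mean (7.4000 > 4.3000)

Compute the expected value for each distribution:

X ~ Poisson(λ=4.3):
E[X] = 4.3000

Y ~ Poisson(λ=7.4):
E[Y] = 7.4000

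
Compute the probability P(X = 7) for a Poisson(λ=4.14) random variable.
0.065856

We have X ~ Poisson(λ=4.14).

For a Poisson distribution, the PMF gives us the probability of each outcome.

Using the PMF formula:
P(X = 7) = 0.065856

Rounded to 4 decimal places: 0.0659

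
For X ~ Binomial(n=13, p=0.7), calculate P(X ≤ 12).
0.990311

We have X ~ Binomial(n=13, p=0.7).

The CDF gives us P(X ≤ k).

Using the CDF:
P(X ≤ 12) = 0.990311

This means there's approximately a 99.0% chance that X is at most 12.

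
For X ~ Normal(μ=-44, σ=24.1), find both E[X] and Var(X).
E[X] = -44.0000, Var(X) = 580.8100

We have X ~ Normal(μ=-44, σ=24.1).

For a Normal distribution with μ=-44, σ=24.1:

Expected value:
E[X] = -44.0000

Variance:
Var(X) = 580.8100

Standard deviation:
σ = √Var(X) = 24.1000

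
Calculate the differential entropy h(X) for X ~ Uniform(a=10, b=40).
3.4012 nats

We have X ~ Uniform(a=10, b=40).

The differential entropy measures the uncertainty or information content of the distribution.

For a Uniform distribution with a=10, b=40:
h(X) = 3.4012 nats

(In bits, this would be 4.9069 bits.)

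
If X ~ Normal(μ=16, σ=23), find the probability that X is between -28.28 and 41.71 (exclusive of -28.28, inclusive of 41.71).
0.841078

We have X ~ Normal(μ=16, σ=23).

To find P(-28.28 < X ≤ 41.71), we use:
P(-28.28 < X ≤ 41.71) = P(X ≤ 41.71) - P(X ≤ -28.28)
                 = F(41.71) - F(-28.28)
                 = 0.868179 - 0.027101
                 = 0.841078

So there's approximately a 84.1% chance that X falls in this range.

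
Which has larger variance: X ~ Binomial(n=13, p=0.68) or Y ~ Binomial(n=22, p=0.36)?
Y has larger variance (5.0688 > 2.8288)

Compute the variance for each distribution:

X ~ Binomial(n=13, p=0.68):
Var(X) = 2.8288

Y ~ Binomial(n=22, p=0.36):
Var(Y) = 5.0688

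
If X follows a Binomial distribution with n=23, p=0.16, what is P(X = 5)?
0.152968

We have X ~ Binomial(n=23, p=0.16).

For a Binomial distribution, the PMF gives us the probability of each outcome.

Using the PMF formula:
P(X = 5) = 0.152968

Rounded to 4 decimal places: 0.1530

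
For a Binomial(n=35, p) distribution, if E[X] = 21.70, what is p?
p = 0.62

For a Binomial(n, p) distribution:
E[X] = n × p

Given n = 35 and E[X] = 21.70:
21.70 = 35 × p
p = 21.70 / 35 = 0.62

Verification: Binomial(35, 0.62) has E[X] = 21.70 ✓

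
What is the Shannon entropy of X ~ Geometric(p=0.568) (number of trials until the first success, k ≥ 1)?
1.2040 nats

We have X ~ Geometric(p=0.568) (number of trials until the first success, k ≥ 1).

The Shannon entropy measures the uncertainty or information content of the distribution.

For a Geometric distribution with p=0.568 (number of trials until the first success, k ≥ 1):
H(X) = 1.2040 nats

(In bits, this would be 1.7370 bits.)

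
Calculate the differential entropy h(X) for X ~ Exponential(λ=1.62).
0.5176 nats

We have X ~ Exponential(λ=1.62).

The differential entropy measures the uncertainty or information content of the distribution.

For an Exponential distribution with λ=1.62:
h(X) = 0.5176 nats

(In bits, this would be 0.7467 bits.)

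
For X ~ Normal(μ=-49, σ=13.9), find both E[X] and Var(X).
E[X] = -49.0000, Var(X) = 193.2100

We have X ~ Normal(μ=-49, σ=13.9).

For a Normal distribution with μ=-49, σ=13.9:

Expected value:
E[X] = -49.0000

Variance:
Var(X) = 193.2100

Standard deviation:
σ = √Var(X) = 13.9000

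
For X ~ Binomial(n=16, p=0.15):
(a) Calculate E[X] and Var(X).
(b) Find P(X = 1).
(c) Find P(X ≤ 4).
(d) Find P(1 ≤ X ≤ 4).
(a) E[X] = 2.4000, Var(X) = 2.0400
(b) P(X = 1) = 0.209650
(c) P(X ≤ 4) = 0.920949
(d) P(1 ≤ X ≤ 4) = 0.846698

We have X ~ Binomial(n=16, p=0.15).

(a) Moments:
E[X] = 2.4000
Var(X) = 2.0400
σ = √Var(X) = 1.4283

(b) Point probability using PMF:
P(X = 1) = 0.209650

(c) Cumulative probability using CDF:
P(X ≤ 4) = F(4) = 0.920949

(d) Range probability:
P(1 ≤ X ≤ 4) = P(X ≤ 4) - P(X ≤ 0)
                   = F(4) - F(0)
                   = 0.920949 - 0.074251
                   = 0.846698

This means approximately 84.7% of outcomes fall in the interval [1, 4].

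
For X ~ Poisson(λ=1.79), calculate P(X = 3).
0.159596

We have X ~ Poisson(λ=1.79).

For a Poisson distribution, the PMF gives us the probability of each outcome.

Using the PMF formula:
P(X = 3) = 0.159596

Rounded to 4 decimal places: 0.1596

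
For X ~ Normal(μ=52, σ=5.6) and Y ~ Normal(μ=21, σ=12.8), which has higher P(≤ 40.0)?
Y has higher probability (P(Y ≤ 40.0) = 0.9311 > P(X ≤ 40.0) = 0.0161)

Compute P(≤ 40.0) for each distribution:

X ~ Normal(μ=52, σ=5.6):
P(X ≤ 40.0) = 0.0161

Y ~ Normal(μ=21, σ=12.8):
P(Y ≤ 40.0) = 0.9311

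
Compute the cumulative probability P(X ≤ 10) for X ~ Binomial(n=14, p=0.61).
0.859477

We have X ~ Binomial(n=14, p=0.61).

The CDF gives us P(X ≤ k).

Using the CDF:
P(X ≤ 10) = 0.859477

This means there's approximately a 85.9% chance that X is at most 10.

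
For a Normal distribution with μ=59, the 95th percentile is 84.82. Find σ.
σ = 15.6974

For X ~ Normal(μ, σ), the p-th percentile satisfies x = μ + z_p × σ,
where z_p = Φ⁻¹(p) is the standard normal quantile.

Step 1: z_{0.95} = Φ⁻¹(0.95) = 1.6449

Step 2: Solve for σ:
84.82 = 59 + 1.6449 × σ
σ = (84.82 - 59) / 1.6449
σ = 25.82 / 1.6449
σ = 15.6974

Verification: μ + z × σ = 59 + 1.6449 × 15.6974 = 84.82 ✓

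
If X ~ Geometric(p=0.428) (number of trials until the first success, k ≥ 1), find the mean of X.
2.3364

We have X ~ Geometric(p=0.428) (number of trials until the first success, k ≥ 1).

For a Geometric distribution with p=0.428 (number of trials until the first success, k ≥ 1):
E[X] = 2.3364

This is the expected (average) value of X.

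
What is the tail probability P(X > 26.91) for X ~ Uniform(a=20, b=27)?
0.012857

We have X ~ Uniform(a=20, b=27).

P(X > 26.91) = 1 - P(X ≤ 26.91)
                = 1 - F(26.91)
                = 1 - 0.987143
                = 0.012857

So there's approximately a 1.3% chance that X exceeds 26.91.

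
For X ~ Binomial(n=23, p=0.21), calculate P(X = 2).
0.079018

We have X ~ Binomial(n=23, p=0.21).

For a Binomial distribution, the PMF gives us the probability of each outcome.

Using the PMF formula:
P(X = 2) = 0.079018

Rounded to 4 decimal places: 0.0790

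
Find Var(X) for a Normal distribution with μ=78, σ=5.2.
27.0400

We have X ~ Normal(μ=78, σ=5.2).

For a Normal distribution with μ=78, σ=5.2:
Var(X) = 27.0400

The variance measures the spread of the distribution around the mean.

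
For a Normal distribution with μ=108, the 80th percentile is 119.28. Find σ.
σ = 13.4027

For X ~ Normal(μ, σ), the p-th percentile satisfies x = μ + z_p × σ,
where z_p = Φ⁻¹(p) is the standard normal quantile.

Step 1: z_{0.8} = Φ⁻¹(0.8) = 0.8416

Step 2: Solve for σ:
119.28 = 108 + 0.8416 × σ
σ = (119.28 - 108) / 0.8416
σ = 11.28 / 0.8416
σ = 13.4027

Verification: μ + z × σ = 108 + 0.8416 × 13.4027 = 119.28 ✓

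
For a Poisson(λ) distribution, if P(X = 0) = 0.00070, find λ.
λ = 7.2644

For a Poisson(λ) distribution, the PMF at 0 is:
P(X = 0) = λ^0 e^(-λ) / 0! = e^(-λ)

Given P(X = 0) = 0.00070:
e^(-λ) = 0.00070
-λ = ln(0.00070)
λ = -ln(0.00070) = 7.2644

Verification: e^(-7.2644) = 0.00070 ✓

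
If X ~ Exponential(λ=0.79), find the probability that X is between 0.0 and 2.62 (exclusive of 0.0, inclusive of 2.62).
0.873789

We have X ~ Exponential(λ=0.79).

To find P(0.0 < X ≤ 2.62), we use:
P(0.0 < X ≤ 2.62) = P(X ≤ 2.62) - P(X ≤ 0.0)
                 = F(2.62) - F(0.0)
                 = 0.873789 - 0.000000
                 = 0.873789

So there's approximately a 87.4% chance that X falls in this range.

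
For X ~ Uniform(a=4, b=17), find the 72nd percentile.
13.3600

We have X ~ Uniform(a=4, b=17).

We want to find x such that P(X ≤ x) = 0.72.

This is the 72nd percentile, which means 72% of values fall below this point.

Using the inverse CDF (quantile function):
x = F⁻¹(0.72) = 13.3600

Verification: P(X ≤ 13.3600) = 0.72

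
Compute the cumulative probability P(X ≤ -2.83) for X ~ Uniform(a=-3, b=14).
0.010000

We have X ~ Uniform(a=-3, b=14).

The CDF gives us P(X ≤ k).

Using the CDF:
P(X ≤ -2.83) = 0.010000

This means there's approximately a 1.0% chance that X is at most -2.83.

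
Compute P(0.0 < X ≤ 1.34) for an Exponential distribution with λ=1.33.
0.831732

We have X ~ Exponential(λ=1.33).

To find P(0.0 < X ≤ 1.34), we use:
P(0.0 < X ≤ 1.34) = P(X ≤ 1.34) - P(X ≤ 0.0)
                 = F(1.34) - F(0.0)
                 = 0.831732 - 0.000000
                 = 0.831732

So there's approximately a 83.2% chance that X falls in this range.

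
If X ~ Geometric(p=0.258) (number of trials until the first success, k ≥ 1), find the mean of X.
3.8760

We have X ~ Geometric(p=0.258) (number of trials until the first success, k ≥ 1).

For a Geometric distribution with p=0.258 (number of trials until the first success, k ≥ 1):
E[X] = 3.8760

This is the expected (average) value of X.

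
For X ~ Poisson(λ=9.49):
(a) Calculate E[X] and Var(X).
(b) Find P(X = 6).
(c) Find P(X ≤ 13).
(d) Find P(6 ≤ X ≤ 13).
(a) E[X] = 9.4900, Var(X) = 9.4900
(b) P(X = 6) = 0.076703
(c) P(X ≤ 13) = 0.898752
(d) P(6 ≤ X ≤ 13) = 0.809740

We have X ~ Poisson(λ=9.49).

(a) Moments:
E[X] = 9.4900
Var(X) = 9.4900
σ = √Var(X) = 3.0806

(b) Point probability using PMF:
P(X = 6) = 0.076703

(c) Cumulative probability using CDF:
P(X ≤ 13) = F(13) = 0.898752

(d) Range probability:
P(6 ≤ X ≤ 13) = P(X ≤ 13) - P(X ≤ 5)
                   = F(13) - F(5)
                   = 0.898752 - 0.089012
                   = 0.809740

This means approximately 81.0% of outcomes fall in the interval [6, 13].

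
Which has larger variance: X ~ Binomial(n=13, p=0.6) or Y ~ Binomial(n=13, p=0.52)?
Y has larger variance (3.2448 > 3.1200)

Compute the variance for each distribution:

X ~ Binomial(n=13, p=0.6):
Var(X) = 3.1200

Y ~ Binomial(n=13, p=0.52):
Var(Y) = 3.2448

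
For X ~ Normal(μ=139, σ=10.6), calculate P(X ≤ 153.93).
0.920507

We have X ~ Normal(μ=139, σ=10.6).

The CDF gives us P(X ≤ k).

Using the CDF:
P(X ≤ 153.93) = 0.920507

This means there's approximately a 92.1% chance that X is at most 153.93.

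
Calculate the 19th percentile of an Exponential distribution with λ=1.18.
0.1786

We have X ~ Exponential(λ=1.18).

We want to find x such that P(X ≤ x) = 0.19.

This is the 19th percentile, which means 19% of values fall below this point.

Using the inverse CDF (quantile function):
x = F⁻¹(0.19) = 0.1786

Verification: P(X ≤ 0.1786) = 0.19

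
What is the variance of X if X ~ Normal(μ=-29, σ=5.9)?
34.8100

We have X ~ Normal(μ=-29, σ=5.9).

For a Normal distribution with μ=-29, σ=5.9:
Var(X) = 34.8100

The variance measures the spread of the distribution around the mean.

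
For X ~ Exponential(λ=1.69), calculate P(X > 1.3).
0.111136

We have X ~ Exponential(λ=1.69).

P(X > 1.3) = 1 - P(X ≤ 1.3)
                = 1 - F(1.3)
                = 1 - 0.888864
                = 0.111136

So there's approximately a 11.1% chance that X exceeds 1.3.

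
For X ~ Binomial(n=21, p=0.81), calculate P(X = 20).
0.058976

We have X ~ Binomial(n=21, p=0.81).

For a Binomial distribution, the PMF gives us the probability of each outcome.

Using the PMF formula:
P(X = 20) = 0.058976

Rounded to 4 decimal places: 0.0590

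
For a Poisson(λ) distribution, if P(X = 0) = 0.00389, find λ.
λ = 5.5493

For a Poisson(λ) distribution, the PMF at 0 is:
P(X = 0) = λ^0 e^(-λ) / 0! = e^(-λ)

Given P(X = 0) = 0.00389:
e^(-λ) = 0.00389
-λ = ln(0.00389)
λ = -ln(0.00389) = 5.5493

Verification: e^(-5.5493) = 0.00389 ✓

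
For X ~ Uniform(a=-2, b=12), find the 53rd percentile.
5.4200

We have X ~ Uniform(a=-2, b=12).

We want to find x such that P(X ≤ x) = 0.53.

This is the 53rd percentile, which means 53% of values fall below this point.

Using the inverse CDF (quantile function):
x = F⁻¹(0.53) = 5.4200

Verification: P(X ≤ 5.4200) = 0.53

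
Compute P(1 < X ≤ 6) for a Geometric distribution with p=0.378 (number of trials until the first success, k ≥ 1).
0.564092

We have X ~ Geometric(p=0.378) (number of trials until the first success, k ≥ 1).

To find P(1 < X ≤ 6), we use:
P(1 < X ≤ 6) = P(X ≤ 6) - P(X ≤ 1)
                 = F(6) - F(1)
                 = 0.942092 - 0.378000
                 = 0.564092

So there's approximately a 56.4% chance that X falls in this range.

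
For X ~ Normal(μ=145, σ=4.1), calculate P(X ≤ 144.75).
0.475689

We have X ~ Normal(μ=145, σ=4.1).

The CDF gives us P(X ≤ k).

Using the CDF:
P(X ≤ 144.75) = 0.475689

This means there's approximately a 47.6% chance that X is at most 144.75.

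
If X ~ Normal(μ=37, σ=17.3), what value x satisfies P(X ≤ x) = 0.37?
31.2589

We have X ~ Normal(μ=37, σ=17.3).

We want to find x such that P(X ≤ x) = 0.37.

This is the 37th percentile, which means 37% of values fall below this point.

Using the inverse CDF (quantile function):
x = F⁻¹(0.37) = 31.2589

Verification: P(X ≤ 31.2589) = 0.37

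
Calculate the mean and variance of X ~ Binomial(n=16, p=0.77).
E[X] = 12.3200, Var(X) = 2.8336

We have X ~ Binomial(n=16, p=0.77).

For a Binomial distribution with n=16, p=0.77:

Expected value:
E[X] = 12.3200

Variance:
Var(X) = 2.8336

Standard deviation:
σ = √Var(X) = 1.6833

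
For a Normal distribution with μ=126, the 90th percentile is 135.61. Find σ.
σ = 7.4987

For X ~ Normal(μ, σ), the p-th percentile satisfies x = μ + z_p × σ,
where z_p = Φ⁻¹(p) is the standard normal quantile.

Step 1: z_{0.9} = Φ⁻¹(0.9) = 1.2816

Step 2: Solve for σ:
135.61 = 126 + 1.2816 × σ
σ = (135.61 - 126) / 1.2816
σ = 9.61 / 1.2816
σ = 7.4987

Verification: μ + z × σ = 126 + 1.2816 × 7.4987 = 135.61 ✓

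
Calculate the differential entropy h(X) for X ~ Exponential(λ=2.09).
0.2628 nats

We have X ~ Exponential(λ=2.09).

The differential entropy measures the uncertainty or information content of the distribution.

For an Exponential distribution with λ=2.09:
h(X) = 0.2628 nats

(In bits, this would be 0.3792 bits.)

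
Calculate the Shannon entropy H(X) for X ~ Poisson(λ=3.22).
1.9701 nats

We have X ~ Poisson(λ=3.22).

The Shannon entropy measures the uncertainty or information content of the distribution.

For a Poisson distribution with λ=3.22:
H(X) = 1.9701 nats

(In bits, this would be 2.8422 bits.)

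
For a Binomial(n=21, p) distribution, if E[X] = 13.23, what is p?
p = 0.63

For a Binomial(n, p) distribution:
E[X] = n × p

Given n = 21 and E[X] = 13.23:
13.23 = 21 × p
p = 13.23 / 21 = 0.63

Verification: Binomial(21, 0.63) has E[X] = 13.23 ✓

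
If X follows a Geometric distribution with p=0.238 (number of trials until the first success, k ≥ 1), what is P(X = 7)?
0.046592

We have X ~ Geometric(p=0.238) (number of trials until the first success, k ≥ 1).

For a Geometric distribution, the PMF gives us the probability of each outcome.

Using the PMF formula:
P(X = 7) = 0.046592

Rounded to 4 decimal places: 0.0466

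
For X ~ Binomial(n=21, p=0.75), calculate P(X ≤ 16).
0.632580

We have X ~ Binomial(n=21, p=0.75).

The CDF gives us P(X ≤ k).

Using the CDF:
P(X ≤ 16) = 0.632580

This means there's approximately a 63.3% chance that X is at most 16.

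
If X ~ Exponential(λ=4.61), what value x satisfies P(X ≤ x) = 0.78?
0.3284

We have X ~ Exponential(λ=4.61).

We want to find x such that P(X ≤ x) = 0.78.

This is the 78th percentile, which means 78% of values fall below this point.

Using the inverse CDF (quantile function):
x = F⁻¹(0.78) = 0.3284

Verification: P(X ≤ 0.3284) = 0.78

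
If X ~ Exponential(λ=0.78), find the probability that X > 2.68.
0.123638

We have X ~ Exponential(λ=0.78).

P(X > 2.68) = 1 - P(X ≤ 2.68)
                = 1 - F(2.68)
                = 1 - 0.876362
                = 0.123638

So there's approximately a 12.4% chance that X exceeds 2.68.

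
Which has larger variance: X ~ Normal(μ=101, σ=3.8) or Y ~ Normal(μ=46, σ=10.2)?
Y has larger variance (104.0400 > 14.4400)

Compute the variance for each distribution:

X ~ Normal(μ=101, σ=3.8):
Var(X) = 14.4400

Y ~ Normal(μ=46, σ=10.2):
Var(Y) = 104.0400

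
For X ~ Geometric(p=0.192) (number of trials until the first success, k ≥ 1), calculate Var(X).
21.9184

We have X ~ Geometric(p=0.192) (number of trials until the first success, k ≥ 1).

For a Geometric distribution with p=0.192 (number of trials until the first success, k ≥ 1):
Var(X) = 21.9184

The variance measures the spread of the distribution around the mean.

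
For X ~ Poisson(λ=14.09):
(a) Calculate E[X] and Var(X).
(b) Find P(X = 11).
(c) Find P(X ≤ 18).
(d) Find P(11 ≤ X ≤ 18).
(a) E[X] = 14.0900, Var(X) = 14.0900
(b) P(X = 11) = 0.082729
(c) P(X ≤ 18) = 0.877589
(d) P(11 ≤ X ≤ 18) = 0.707797

We have X ~ Poisson(λ=14.09).

(a) Moments:
E[X] = 14.0900
Var(X) = 14.0900
σ = √Var(X) = 3.7537

(b) Point probability using PMF:
P(X = 11) = 0.082729

(c) Cumulative probability using CDF:
P(X ≤ 18) = F(18) = 0.877589

(d) Range probability:
P(11 ≤ X ≤ 18) = P(X ≤ 18) - P(X ≤ 10)
                   = F(18) - F(10)
                   = 0.877589 - 0.169792
                   = 0.707797

This means approximately 70.8% of outcomes fall in the interval [11, 18].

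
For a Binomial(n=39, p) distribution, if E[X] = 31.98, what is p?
p = 0.82

For a Binomial(n, p) distribution:
E[X] = n × p

Given n = 39 and E[X] = 31.98:
31.98 = 39 × p
p = 31.98 / 39 = 0.82

Verification: Binomial(39, 0.82) has E[X] = 31.98 ✓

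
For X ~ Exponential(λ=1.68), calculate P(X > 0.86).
0.235793

We have X ~ Exponential(λ=1.68).

P(X > 0.86) = 1 - P(X ≤ 0.86)
                = 1 - F(0.86)
                = 1 - 0.764207
                = 0.235793

So there's approximately a 23.6% chance that X exceeds 0.86.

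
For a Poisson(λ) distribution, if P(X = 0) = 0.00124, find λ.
λ = 6.6926

For a Poisson(λ) distribution, the PMF at 0 is:
P(X = 0) = λ^0 e^(-λ) / 0! = e^(-λ)

Given P(X = 0) = 0.00124:
e^(-λ) = 0.00124
-λ = ln(0.00124)
λ = -ln(0.00124) = 6.6926

Verification: e^(-6.6926) = 0.00124 ✓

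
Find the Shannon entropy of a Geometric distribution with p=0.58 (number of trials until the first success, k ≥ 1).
1.1729 nats

We have X ~ Geometric(p=0.58) (number of trials until the first success, k ≥ 1).

The Shannon entropy measures the uncertainty or information content of the distribution.

For a Geometric distribution with p=0.58 (number of trials until the first success, k ≥ 1):
H(X) = 1.1729 nats

(In bits, this would be 1.6922 bits.)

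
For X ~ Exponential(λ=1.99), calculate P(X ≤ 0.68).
0.741588

We have X ~ Exponential(λ=1.99).

The CDF gives us P(X ≤ k).

Using the CDF:
P(X ≤ 0.68) = 0.741588

This means there's approximately a 74.2% chance that X is at most 0.68.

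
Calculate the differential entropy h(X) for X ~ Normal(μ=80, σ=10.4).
3.7607 nats

We have X ~ Normal(μ=80, σ=10.4).

The differential entropy measures the uncertainty or information content of the distribution.

For a Normal distribution with μ=80, σ=10.4:
h(X) = 3.7607 nats

(In bits, this would be 5.4256 bits.)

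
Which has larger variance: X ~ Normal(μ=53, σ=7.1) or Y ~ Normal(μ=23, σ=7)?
X has larger variance (50.4100 > 49.0000)

Compute the variance for each distribution:

X ~ Normal(μ=53, σ=7.1):
Var(X) = 50.4100

Y ~ Normal(μ=23, σ=7):
Var(Y) = 49.0000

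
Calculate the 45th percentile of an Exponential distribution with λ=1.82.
0.3285

We have X ~ Exponential(λ=1.82).

We want to find x such that P(X ≤ x) = 0.45.

This is the 45th percentile, which means 45% of values fall below this point.

Using the inverse CDF (quantile function):
x = F⁻¹(0.45) = 0.3285

Verification: P(X ≤ 0.3285) = 0.45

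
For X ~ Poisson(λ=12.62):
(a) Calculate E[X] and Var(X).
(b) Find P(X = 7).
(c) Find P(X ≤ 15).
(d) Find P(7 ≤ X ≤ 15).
(a) E[X] = 12.6200, Var(X) = 12.6200
(b) P(X = 7) = 0.033434
(c) P(X ≤ 15) = 0.796194
(d) P(7 ≤ X ≤ 15) = 0.763923

We have X ~ Poisson(λ=12.62).

(a) Moments:
E[X] = 12.6200
Var(X) = 12.6200
σ = √Var(X) = 3.5525

(b) Point probability using PMF:
P(X = 7) = 0.033434

(c) Cumulative probability using CDF:
P(X ≤ 15) = F(15) = 0.796194

(d) Range probability:
P(7 ≤ X ≤ 15) = P(X ≤ 15) - P(X ≤ 6)
                   = F(15) - F(6)
                   = 0.796194 - 0.032271
                   = 0.763923

This means approximately 76.4% of outcomes fall in the interval [7, 15].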